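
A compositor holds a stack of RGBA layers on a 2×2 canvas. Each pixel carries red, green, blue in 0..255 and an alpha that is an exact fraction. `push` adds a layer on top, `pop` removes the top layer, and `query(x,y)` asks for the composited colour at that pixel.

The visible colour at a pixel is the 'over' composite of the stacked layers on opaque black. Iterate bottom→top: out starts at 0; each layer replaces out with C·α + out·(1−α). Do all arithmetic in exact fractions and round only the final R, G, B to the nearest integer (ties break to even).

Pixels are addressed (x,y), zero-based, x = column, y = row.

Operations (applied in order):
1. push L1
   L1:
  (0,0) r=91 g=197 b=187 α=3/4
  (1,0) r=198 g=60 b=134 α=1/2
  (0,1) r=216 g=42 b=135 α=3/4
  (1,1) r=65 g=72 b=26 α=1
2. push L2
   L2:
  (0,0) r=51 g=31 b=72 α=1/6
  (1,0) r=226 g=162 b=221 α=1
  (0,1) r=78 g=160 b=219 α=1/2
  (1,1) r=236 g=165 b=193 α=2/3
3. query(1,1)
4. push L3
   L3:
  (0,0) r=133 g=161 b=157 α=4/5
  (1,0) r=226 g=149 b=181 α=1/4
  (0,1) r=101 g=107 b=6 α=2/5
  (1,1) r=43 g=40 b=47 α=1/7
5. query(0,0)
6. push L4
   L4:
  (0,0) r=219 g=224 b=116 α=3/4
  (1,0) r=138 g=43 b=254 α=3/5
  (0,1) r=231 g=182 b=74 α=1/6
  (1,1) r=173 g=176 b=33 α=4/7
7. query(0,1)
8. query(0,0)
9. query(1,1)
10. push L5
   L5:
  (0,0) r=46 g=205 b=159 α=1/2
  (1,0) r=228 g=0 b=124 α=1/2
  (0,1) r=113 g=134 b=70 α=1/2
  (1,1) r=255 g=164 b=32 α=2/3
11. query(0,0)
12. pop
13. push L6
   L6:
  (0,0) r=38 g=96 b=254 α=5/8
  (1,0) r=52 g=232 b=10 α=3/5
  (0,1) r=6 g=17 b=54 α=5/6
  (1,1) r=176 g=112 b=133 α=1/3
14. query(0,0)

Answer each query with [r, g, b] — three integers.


query (1,1) [L1,L2] — begin 0,0,0
+L1 (α=1) → [65, 72, 26]
+L2 (α=2/3) → [179, 134, 412/3]
= [179, 134, 137]

at x=0,y=0 over L1,L2,L3:
L1 α=3/4: [273/4, 591/4, 561/4]
L2 α=1/6: [523/8, 3079/24, 1031/8]
L3 α=4/5: [4779/40, 3707/24, 1211/8]
→ [119, 154, 151]

at x=0,y=1 over L1,L2,L3,L4:
after L1 α=3/4: [162, 63/2, 405/4]
after L2 α=1/2: [120, 383/4, 1281/8]
after L3 α=2/5: [562/5, 401/4, 3939/40]
after L4 α=1/6: [793/6, 911/8, 4531/48]
→ [132, 114, 94]

(0,0) stack=L1,L2,L3,L4; from [0,0,0]:
+L1 (α=3/4) → [273/4, 591/4, 561/4]
+L2 (α=1/6) → [523/8, 3079/24, 1031/8]
+L3 (α=4/5) → [4779/40, 3707/24, 1211/8]
+L4 (α=3/4) → [31059/160, 19835/96, 3995/32]
rounded: [194, 207, 125]

query (1,1) [L1,L2,L3,L4] — begin 0,0,0
+L1 (α=1) → [65, 72, 26]
+L2 (α=2/3) → [179, 134, 412/3]
+L3 (α=1/7) → [1117/7, 844/7, 871/7]
+L4 (α=4/7) → [8195/49, 7460/49, 3537/49]
= [167, 152, 72]

(0,0) stack=L1,L2,L3,L4,L5; from [0,0,0]:
after L1 α=3/4: [273/4, 591/4, 561/4]
after L2 α=1/6: [523/8, 3079/24, 1031/8]
after L3 α=4/5: [4779/40, 3707/24, 1211/8]
after L4 α=3/4: [31059/160, 19835/96, 3995/32]
after L5 α=1/2: [38419/320, 39515/192, 9083/64]
→ [120, 206, 142]

query (0,0) [L1,L2,L3,L4,L6] — begin 0,0,0
+L1 (α=3/4) → [273/4, 591/4, 561/4]
+L2 (α=1/6) → [523/8, 3079/24, 1031/8]
+L3 (α=4/5) → [4779/40, 3707/24, 1211/8]
+L4 (α=3/4) → [31059/160, 19835/96, 3995/32]
+L6 (α=5/8) → [123577/1280, 35195/256, 52625/256]
= [97, 137, 206]


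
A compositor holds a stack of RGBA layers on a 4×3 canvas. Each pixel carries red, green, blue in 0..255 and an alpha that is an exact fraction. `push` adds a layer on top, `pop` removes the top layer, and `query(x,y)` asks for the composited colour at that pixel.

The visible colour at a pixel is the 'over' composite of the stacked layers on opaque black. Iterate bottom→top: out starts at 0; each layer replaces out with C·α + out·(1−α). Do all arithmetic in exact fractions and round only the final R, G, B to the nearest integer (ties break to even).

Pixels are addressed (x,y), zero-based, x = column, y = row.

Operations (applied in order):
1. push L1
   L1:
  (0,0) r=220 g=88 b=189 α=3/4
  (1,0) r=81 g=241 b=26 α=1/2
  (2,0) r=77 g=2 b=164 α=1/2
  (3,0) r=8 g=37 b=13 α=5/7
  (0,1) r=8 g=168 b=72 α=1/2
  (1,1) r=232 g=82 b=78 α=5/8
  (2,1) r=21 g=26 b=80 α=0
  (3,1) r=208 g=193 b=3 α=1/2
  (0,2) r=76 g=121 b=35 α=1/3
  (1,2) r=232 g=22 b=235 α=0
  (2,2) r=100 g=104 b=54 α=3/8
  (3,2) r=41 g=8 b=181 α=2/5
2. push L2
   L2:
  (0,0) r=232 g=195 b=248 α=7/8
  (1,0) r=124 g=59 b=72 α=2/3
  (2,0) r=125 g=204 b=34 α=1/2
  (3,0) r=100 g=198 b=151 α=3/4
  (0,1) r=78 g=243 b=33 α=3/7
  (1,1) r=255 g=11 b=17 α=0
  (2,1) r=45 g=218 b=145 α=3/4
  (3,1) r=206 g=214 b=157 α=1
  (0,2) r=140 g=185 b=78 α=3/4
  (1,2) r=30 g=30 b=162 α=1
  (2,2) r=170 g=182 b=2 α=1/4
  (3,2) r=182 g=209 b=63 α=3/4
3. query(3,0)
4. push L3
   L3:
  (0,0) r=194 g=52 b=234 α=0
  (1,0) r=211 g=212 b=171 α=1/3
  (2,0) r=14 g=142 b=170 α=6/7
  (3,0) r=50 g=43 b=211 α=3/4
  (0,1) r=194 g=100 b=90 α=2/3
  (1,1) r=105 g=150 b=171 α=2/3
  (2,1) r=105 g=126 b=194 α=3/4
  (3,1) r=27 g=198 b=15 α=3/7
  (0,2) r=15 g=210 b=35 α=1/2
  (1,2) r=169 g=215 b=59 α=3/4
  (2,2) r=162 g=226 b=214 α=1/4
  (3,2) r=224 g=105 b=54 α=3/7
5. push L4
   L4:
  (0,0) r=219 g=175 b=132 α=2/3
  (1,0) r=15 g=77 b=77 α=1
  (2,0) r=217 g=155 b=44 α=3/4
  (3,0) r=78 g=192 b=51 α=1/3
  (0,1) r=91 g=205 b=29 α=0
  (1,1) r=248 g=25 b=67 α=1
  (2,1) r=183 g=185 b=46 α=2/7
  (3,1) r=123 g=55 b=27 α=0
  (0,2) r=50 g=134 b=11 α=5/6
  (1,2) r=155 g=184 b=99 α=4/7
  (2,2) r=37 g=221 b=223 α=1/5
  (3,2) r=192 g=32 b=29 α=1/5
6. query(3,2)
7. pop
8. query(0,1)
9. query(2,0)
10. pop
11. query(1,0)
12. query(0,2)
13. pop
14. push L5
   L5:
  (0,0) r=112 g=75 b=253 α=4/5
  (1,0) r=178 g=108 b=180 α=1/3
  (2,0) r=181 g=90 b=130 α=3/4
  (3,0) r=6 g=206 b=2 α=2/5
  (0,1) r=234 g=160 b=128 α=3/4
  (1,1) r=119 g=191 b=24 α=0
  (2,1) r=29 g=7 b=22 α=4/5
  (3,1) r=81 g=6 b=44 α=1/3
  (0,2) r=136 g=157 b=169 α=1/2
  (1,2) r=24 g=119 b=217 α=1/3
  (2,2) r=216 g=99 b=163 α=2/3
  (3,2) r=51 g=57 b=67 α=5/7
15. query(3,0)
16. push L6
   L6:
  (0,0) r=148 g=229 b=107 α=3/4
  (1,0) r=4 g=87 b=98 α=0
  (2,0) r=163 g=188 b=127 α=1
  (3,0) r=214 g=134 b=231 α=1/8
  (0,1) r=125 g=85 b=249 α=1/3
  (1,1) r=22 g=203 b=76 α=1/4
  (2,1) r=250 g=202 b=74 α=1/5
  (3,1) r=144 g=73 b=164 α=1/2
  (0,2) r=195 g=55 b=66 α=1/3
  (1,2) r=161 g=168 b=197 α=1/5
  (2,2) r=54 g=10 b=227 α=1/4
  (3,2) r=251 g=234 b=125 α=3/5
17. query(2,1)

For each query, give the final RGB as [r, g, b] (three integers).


at x=3,y=0 over L1,L2:
+L1 (α=5/7) → [40/7, 185/7, 65/7]
+L2 (α=3/4) → [535/7, 4343/28, 809/7]
= [76, 155, 116]

(3,2) stack=L1,L2,L3,L4; from [0,0,0]:
L1 α=2/5: [82/5, 16/5, 362/5]
L2 α=3/4: [703/5, 3151/20, 1307/20]
L3 α=3/7: [6172/35, 4726/35, 2117/35]
L4 α=1/5: [31408/175, 20024/175, 9483/175]
→ [179, 114, 54]

query (0,1) [L1,L2,L3] — begin 0,0,0
after L1 α=1/2: [4, 84, 36]
after L2 α=3/7: [250/7, 1065/7, 243/7]
after L3 α=2/3: [2966/21, 2465/21, 501/7]
→ [141, 117, 72]

(2,0) stack=L1,L2,L3; from [0,0,0]:
after L1 α=1/2: [77/2, 1, 82]
after L2 α=1/2: [327/4, 205/2, 58]
after L3 α=6/7: [663/28, 1909/14, 154]
= [24, 136, 154]

query (1,0) [L1,L2] — begin 0,0,0
+L1 (α=1/2) → [81/2, 241/2, 13]
+L2 (α=2/3) → [577/6, 159/2, 157/3]
→ [96, 80, 52]

at x=0,y=2 over L1,L2:
+L1 (α=1/3) → [76/3, 121/3, 35/3]
+L2 (α=3/4) → [334/3, 893/6, 737/12]
→ [111, 149, 61]

at x=3,y=0 over L1,L5:
L1 α=5/7: [40/7, 185/7, 65/7]
L5 α=2/5: [204/35, 3439/35, 223/35]
rounded: [6, 98, 6]

at x=2,y=1 over L1,L5,L6:
+L1 (α=0) → [0, 0, 0]
+L5 (α=4/5) → [116/5, 28/5, 88/5]
+L6 (α=1/5) → [1714/25, 1122/25, 722/25]
→ [69, 45, 29]


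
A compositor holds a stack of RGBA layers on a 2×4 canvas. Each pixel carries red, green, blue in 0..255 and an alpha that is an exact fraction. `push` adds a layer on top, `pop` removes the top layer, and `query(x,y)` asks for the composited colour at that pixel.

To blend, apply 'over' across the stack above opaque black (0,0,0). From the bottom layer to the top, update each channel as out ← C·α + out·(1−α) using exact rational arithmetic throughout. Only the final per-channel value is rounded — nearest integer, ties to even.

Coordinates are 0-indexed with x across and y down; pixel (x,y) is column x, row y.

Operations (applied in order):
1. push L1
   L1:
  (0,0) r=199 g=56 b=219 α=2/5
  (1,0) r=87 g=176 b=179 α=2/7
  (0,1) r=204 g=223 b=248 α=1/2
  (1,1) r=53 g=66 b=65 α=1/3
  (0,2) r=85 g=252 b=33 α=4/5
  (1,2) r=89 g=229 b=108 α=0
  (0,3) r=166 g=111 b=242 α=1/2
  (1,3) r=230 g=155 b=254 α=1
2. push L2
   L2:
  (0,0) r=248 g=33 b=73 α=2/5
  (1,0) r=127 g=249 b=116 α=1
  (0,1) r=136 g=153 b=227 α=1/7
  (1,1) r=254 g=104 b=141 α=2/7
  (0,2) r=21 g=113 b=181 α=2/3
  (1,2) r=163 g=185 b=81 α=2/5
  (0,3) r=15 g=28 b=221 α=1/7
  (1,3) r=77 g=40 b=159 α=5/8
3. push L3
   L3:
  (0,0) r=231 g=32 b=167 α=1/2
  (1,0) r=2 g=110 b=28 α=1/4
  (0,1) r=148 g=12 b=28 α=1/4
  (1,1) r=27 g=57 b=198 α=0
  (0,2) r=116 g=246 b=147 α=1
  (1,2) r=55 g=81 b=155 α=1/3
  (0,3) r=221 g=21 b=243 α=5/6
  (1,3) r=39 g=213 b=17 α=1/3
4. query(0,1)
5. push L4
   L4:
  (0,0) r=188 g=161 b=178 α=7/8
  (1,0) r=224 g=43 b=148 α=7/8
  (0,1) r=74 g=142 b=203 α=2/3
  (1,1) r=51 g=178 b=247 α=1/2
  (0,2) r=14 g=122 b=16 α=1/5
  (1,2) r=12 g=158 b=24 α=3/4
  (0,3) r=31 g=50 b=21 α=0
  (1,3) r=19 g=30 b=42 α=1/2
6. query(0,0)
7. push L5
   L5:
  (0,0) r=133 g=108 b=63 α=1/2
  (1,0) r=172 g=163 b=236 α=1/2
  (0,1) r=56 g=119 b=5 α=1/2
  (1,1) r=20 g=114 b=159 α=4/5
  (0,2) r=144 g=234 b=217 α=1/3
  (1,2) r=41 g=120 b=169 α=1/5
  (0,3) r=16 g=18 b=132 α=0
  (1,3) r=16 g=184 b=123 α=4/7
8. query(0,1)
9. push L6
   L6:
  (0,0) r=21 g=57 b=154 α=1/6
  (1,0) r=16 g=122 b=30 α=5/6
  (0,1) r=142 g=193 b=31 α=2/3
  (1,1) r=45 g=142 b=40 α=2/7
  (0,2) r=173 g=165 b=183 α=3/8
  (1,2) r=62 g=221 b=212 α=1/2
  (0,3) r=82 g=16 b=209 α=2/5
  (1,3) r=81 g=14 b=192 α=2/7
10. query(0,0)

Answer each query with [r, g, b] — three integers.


at x=0,y=1 over L1,L2,L3:
L1 α=1/2: [102, 223/2, 124]
L2 α=1/7: [748/7, 822/7, 971/7]
L3 α=1/4: [820/7, 1275/14, 3109/28]
= [117, 91, 111]

(0,0) stack=L1,L2,L3,L4; from [0,0,0]:
L1 α=2/5: [398/5, 112/5, 438/5]
L2 α=2/5: [3674/25, 666/25, 2044/25]
L3 α=1/2: [9449/50, 733/25, 6219/50]
L4 α=7/8: [75249/400, 7227/50, 68519/400]
→ [188, 145, 171]

(0,1) stack=L1,L2,L3,L4,L5; from [0,0,0]:
+L1 (α=1/2) → [102, 223/2, 124]
+L2 (α=1/7) → [748/7, 822/7, 971/7]
+L3 (α=1/4) → [820/7, 1275/14, 3109/28]
+L4 (α=2/3) → [1856/21, 5251/42, 14477/84]
+L5 (α=1/2) → [1516/21, 10249/84, 14897/168]
= [72, 122, 89]

at x=0,y=0 over L1,L2,L3,L4,L5,L6:
+L1 (α=2/5) → [398/5, 112/5, 438/5]
+L2 (α=2/5) → [3674/25, 666/25, 2044/25]
+L3 (α=1/2) → [9449/50, 733/25, 6219/50]
+L4 (α=7/8) → [75249/400, 7227/50, 68519/400]
+L5 (α=1/2) → [128449/800, 12627/100, 93719/800]
+L6 (α=1/6) → [131809/960, 4589/40, 39453/320]
→ [137, 115, 123]


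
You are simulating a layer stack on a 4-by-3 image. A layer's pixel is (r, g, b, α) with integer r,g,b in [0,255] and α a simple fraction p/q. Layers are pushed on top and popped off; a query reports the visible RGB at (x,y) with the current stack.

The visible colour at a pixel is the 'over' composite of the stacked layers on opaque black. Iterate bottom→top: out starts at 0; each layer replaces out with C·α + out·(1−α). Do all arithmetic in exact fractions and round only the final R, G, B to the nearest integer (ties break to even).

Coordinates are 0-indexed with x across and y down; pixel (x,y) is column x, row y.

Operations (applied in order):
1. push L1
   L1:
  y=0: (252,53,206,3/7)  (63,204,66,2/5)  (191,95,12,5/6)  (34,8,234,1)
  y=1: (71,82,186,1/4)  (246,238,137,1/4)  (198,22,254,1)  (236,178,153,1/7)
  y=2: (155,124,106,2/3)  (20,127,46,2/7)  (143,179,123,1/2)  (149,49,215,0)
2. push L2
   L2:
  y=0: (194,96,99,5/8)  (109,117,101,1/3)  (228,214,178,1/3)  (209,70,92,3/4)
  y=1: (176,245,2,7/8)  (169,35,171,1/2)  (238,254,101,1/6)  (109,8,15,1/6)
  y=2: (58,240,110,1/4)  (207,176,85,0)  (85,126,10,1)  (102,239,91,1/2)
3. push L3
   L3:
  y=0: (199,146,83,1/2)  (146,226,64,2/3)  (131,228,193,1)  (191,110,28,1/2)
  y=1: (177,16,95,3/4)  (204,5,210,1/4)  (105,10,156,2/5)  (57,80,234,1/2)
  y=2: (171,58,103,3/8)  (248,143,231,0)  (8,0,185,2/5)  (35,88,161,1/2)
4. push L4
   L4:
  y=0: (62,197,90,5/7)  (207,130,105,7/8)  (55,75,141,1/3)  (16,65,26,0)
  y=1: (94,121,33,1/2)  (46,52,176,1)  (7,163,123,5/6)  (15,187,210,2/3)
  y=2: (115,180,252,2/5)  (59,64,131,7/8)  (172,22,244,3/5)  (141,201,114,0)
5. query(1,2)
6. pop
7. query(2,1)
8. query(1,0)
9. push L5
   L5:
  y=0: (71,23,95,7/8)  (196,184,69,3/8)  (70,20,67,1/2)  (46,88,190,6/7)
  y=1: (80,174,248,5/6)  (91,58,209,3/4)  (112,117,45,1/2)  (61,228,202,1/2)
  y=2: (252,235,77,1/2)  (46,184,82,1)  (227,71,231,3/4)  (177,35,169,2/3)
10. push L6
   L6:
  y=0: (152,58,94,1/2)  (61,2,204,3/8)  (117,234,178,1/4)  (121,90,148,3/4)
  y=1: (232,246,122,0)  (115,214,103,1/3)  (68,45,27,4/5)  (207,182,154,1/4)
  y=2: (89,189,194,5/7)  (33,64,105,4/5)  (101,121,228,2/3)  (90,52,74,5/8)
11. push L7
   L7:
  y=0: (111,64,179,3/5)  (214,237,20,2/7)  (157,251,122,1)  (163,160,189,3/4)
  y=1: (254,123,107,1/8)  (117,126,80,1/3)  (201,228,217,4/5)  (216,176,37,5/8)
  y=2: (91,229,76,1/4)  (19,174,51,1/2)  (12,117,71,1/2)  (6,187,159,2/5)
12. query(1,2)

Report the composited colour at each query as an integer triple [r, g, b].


(1,2) stack=L1,L2,L3,L4; from [0,0,0]:
after L1 α=2/7: [40/7, 254/7, 92/7]
after L2 α=0: [40/7, 254/7, 92/7]
after L3 α=0: [40/7, 254/7, 92/7]
after L4 α=7/8: [2931/56, 1695/28, 6511/56]
→ [52, 61, 116]

query (2,1) [L1,L2,L3] — begin 0,0,0
+L1 (α=1) → [198, 22, 254]
+L2 (α=1/6) → [614/3, 182/3, 457/2]
+L3 (α=2/5) → [824/5, 202/5, 399/2]
rounded: [165, 40, 200]

(1,0) stack=L1,L2,L3; from [0,0,0]:
L1 α=2/5: [126/5, 408/5, 132/5]
L2 α=1/3: [797/15, 467/5, 769/15]
L3 α=2/3: [5177/45, 909/5, 2689/45]
= [115, 182, 60]

query (1,2) [L1,L2,L3,L5,L6,L7] — begin 0,0,0
L1 α=2/7: [40/7, 254/7, 92/7]
L2 α=0: [40/7, 254/7, 92/7]
L3 α=0: [40/7, 254/7, 92/7]
L5 α=1: [46, 184, 82]
L6 α=4/5: [178/5, 88, 502/5]
L7 α=1/2: [273/10, 131, 757/10]
→ [27, 131, 76]


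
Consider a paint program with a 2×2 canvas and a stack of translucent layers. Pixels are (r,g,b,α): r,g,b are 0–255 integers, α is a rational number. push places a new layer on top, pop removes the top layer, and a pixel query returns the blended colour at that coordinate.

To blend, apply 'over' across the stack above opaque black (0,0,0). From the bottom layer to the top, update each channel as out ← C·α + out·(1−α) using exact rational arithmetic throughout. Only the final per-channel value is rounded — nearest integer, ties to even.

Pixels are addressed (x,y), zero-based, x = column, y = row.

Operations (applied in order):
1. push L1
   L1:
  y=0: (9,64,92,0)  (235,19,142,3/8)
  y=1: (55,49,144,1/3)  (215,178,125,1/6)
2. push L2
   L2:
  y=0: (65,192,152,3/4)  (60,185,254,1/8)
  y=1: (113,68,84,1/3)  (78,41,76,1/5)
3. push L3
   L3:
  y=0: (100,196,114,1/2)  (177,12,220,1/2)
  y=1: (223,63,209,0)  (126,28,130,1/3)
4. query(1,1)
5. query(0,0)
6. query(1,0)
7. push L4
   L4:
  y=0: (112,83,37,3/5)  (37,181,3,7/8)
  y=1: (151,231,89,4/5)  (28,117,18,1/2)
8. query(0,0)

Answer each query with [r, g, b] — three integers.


(1,1) stack=L1,L2,L3; from [0,0,0]:
after L1 α=1/6: [215/6, 89/3, 125/6]
after L2 α=1/5: [664/15, 479/15, 478/15]
after L3 α=1/3: [3218/45, 1378/45, 2906/45]
→ [72, 31, 65]

(0,0) stack=L1,L2,L3; from [0,0,0]:
+L1 (α=0) → [0, 0, 0]
+L2 (α=3/4) → [195/4, 144, 114]
+L3 (α=1/2) → [595/8, 170, 114]
= [74, 170, 114]

query (1,0) [L1,L2,L3] — begin 0,0,0
L1 α=3/8: [705/8, 57/8, 213/4]
L2 α=1/8: [5415/64, 1879/64, 2507/32]
L3 α=1/2: [16743/128, 2647/128, 9547/64]
rounded: [131, 21, 149]

at x=0,y=0 over L1,L2,L3,L4:
after L1 α=0: [0, 0, 0]
after L2 α=3/4: [195/4, 144, 114]
after L3 α=1/2: [595/8, 170, 114]
after L4 α=3/5: [1939/20, 589/5, 339/5]
→ [97, 118, 68]


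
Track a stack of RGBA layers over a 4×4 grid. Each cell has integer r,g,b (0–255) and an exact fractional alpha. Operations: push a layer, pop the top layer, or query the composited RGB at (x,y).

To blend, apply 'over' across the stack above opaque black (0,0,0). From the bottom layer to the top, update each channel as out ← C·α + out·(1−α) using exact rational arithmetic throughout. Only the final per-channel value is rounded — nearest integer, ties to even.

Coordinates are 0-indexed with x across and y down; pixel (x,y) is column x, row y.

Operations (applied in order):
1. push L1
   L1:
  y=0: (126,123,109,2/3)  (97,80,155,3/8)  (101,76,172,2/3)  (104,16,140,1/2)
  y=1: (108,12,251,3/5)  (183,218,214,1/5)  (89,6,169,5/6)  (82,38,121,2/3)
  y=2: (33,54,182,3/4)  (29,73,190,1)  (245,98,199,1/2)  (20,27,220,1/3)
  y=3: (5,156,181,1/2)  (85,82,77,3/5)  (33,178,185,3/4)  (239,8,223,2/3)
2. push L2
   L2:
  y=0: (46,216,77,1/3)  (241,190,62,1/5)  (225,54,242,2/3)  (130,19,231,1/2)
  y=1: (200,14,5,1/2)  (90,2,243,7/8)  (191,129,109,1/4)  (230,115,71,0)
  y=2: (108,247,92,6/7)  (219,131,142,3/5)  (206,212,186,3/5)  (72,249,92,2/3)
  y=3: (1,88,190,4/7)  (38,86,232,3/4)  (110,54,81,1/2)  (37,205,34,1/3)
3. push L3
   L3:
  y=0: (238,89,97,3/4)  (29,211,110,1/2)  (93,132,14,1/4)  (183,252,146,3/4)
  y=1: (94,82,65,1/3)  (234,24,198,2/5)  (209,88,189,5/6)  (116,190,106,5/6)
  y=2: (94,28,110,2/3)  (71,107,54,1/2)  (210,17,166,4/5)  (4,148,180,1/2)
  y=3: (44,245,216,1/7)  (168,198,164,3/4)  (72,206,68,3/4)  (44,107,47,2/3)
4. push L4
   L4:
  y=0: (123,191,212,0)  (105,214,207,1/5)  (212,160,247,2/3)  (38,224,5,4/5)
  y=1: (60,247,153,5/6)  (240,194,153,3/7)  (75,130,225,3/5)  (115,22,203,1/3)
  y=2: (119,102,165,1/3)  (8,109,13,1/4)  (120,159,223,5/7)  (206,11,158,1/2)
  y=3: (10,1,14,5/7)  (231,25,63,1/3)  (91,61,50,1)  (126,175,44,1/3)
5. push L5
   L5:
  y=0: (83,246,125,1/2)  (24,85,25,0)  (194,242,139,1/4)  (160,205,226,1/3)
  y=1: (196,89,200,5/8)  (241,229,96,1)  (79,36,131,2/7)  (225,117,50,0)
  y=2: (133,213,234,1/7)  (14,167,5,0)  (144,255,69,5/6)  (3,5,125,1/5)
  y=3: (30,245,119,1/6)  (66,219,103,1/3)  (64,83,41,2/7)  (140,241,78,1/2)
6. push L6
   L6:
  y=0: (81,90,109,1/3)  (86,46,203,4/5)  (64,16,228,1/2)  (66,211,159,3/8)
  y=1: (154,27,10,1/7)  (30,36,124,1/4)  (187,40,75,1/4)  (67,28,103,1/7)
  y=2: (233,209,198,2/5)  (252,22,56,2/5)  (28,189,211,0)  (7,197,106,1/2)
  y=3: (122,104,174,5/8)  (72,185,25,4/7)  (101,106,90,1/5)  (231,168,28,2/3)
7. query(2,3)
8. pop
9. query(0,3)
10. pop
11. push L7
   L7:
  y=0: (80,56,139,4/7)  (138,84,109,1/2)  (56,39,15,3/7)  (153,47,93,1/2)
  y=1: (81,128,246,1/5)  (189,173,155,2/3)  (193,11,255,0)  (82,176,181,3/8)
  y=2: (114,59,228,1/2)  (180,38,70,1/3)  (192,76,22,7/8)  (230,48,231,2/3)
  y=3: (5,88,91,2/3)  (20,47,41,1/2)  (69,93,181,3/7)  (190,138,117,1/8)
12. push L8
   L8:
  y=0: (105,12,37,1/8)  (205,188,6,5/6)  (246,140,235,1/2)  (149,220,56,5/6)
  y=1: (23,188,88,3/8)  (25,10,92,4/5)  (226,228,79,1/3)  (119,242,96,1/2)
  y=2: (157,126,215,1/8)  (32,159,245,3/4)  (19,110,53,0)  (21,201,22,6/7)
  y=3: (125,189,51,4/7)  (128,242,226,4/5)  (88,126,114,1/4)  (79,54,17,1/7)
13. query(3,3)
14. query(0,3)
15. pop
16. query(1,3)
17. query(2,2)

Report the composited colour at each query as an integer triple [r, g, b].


at x=2,y=3 over L1,L2,L3,L4,L5,L6:
after L1 α=3/4: [99/4, 267/2, 555/4]
after L2 α=1/2: [539/8, 375/4, 879/8]
after L3 α=3/4: [2267/32, 2847/16, 2511/32]
after L4 α=1: [91, 61, 50]
after L5 α=2/7: [583/7, 471/7, 332/7]
after L6 α=1/5: [3039/35, 2626/35, 1958/35]
rounded: [87, 75, 56]

query (0,3) [L1,L2,L3,L4,L5] — begin 0,0,0
after L1 α=1/2: [5/2, 78, 181/2]
after L2 α=4/7: [23/14, 586/7, 2063/14]
after L3 α=1/7: [377/49, 5231/49, 7701/49]
after L4 α=5/7: [3204/343, 10707/343, 18832/343]
after L5 α=1/6: [4385/343, 68785/1029, 134977/2058]
rounded: [13, 67, 66]

query (3,3) [L1,L2,L3,L4,L7,L8] — begin 0,0,0
L1 α=2/3: [478/3, 16/3, 446/3]
L2 α=1/3: [1067/9, 647/9, 994/9]
L3 α=2/3: [1859/27, 2573/27, 1840/27]
L4 α=1/3: [7120/81, 9871/81, 4868/81]
L7 α=1/8: [32615/324, 80275/648, 43553/648]
L8 α=1/7: [36881/378, 12301/108, 45389/756]
→ [98, 114, 60]

at x=0,y=3 over L1,L2,L3,L4,L7,L8:
after L1 α=1/2: [5/2, 78, 181/2]
after L2 α=4/7: [23/14, 586/7, 2063/14]
after L3 α=1/7: [377/49, 5231/49, 7701/49]
after L4 α=5/7: [3204/343, 10707/343, 18832/343]
after L7 α=2/3: [6634/1029, 71075/1029, 27086/343]
after L8 α=4/7: [178134/2401, 330383/2401, 151230/2401]
→ [74, 138, 63]

(1,3) stack=L1,L2,L3,L4,L7; from [0,0,0]:
after L1 α=3/5: [51, 246/5, 231/5]
after L2 α=3/4: [165/4, 384/5, 3711/20]
after L3 α=3/4: [2181/16, 1677/10, 13551/80]
after L4 α=1/3: [1343/8, 1802/15, 5357/40]
after L7 α=1/2: [1503/16, 2507/30, 6997/80]
→ [94, 84, 87]

(2,2) stack=L1,L2,L3,L4,L7; from [0,0,0]:
+L1 (α=1/2) → [245/2, 49, 199/2]
+L2 (α=3/5) → [863/5, 734/5, 757/5]
+L3 (α=4/5) → [5063/25, 1074/25, 4077/25]
+L4 (α=5/7) → [25126/175, 22023/175, 5147/25]
+L7 (α=7/8) → [130163/700, 115123/1400, 8997/200]
rounded: [186, 82, 45]


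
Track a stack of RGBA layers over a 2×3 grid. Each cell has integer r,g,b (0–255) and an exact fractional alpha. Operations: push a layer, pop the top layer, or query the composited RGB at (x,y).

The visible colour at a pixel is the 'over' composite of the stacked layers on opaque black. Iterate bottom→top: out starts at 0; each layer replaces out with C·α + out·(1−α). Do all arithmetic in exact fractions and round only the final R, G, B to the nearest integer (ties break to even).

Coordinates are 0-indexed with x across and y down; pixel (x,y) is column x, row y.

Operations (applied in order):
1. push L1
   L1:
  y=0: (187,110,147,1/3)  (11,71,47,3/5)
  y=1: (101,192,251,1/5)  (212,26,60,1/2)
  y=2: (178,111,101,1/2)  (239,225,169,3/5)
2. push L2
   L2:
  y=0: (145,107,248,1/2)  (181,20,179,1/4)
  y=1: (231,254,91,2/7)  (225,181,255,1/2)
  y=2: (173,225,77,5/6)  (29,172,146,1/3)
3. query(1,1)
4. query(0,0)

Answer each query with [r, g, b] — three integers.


query (1,1) [L1,L2] — begin 0,0,0
L1 α=1/2: [106, 13, 30]
L2 α=1/2: [331/2, 97, 285/2]
= [166, 97, 142]

at x=0,y=0 over L1,L2:
after L1 α=1/3: [187/3, 110/3, 49]
after L2 α=1/2: [311/3, 431/6, 297/2]
= [104, 72, 148]


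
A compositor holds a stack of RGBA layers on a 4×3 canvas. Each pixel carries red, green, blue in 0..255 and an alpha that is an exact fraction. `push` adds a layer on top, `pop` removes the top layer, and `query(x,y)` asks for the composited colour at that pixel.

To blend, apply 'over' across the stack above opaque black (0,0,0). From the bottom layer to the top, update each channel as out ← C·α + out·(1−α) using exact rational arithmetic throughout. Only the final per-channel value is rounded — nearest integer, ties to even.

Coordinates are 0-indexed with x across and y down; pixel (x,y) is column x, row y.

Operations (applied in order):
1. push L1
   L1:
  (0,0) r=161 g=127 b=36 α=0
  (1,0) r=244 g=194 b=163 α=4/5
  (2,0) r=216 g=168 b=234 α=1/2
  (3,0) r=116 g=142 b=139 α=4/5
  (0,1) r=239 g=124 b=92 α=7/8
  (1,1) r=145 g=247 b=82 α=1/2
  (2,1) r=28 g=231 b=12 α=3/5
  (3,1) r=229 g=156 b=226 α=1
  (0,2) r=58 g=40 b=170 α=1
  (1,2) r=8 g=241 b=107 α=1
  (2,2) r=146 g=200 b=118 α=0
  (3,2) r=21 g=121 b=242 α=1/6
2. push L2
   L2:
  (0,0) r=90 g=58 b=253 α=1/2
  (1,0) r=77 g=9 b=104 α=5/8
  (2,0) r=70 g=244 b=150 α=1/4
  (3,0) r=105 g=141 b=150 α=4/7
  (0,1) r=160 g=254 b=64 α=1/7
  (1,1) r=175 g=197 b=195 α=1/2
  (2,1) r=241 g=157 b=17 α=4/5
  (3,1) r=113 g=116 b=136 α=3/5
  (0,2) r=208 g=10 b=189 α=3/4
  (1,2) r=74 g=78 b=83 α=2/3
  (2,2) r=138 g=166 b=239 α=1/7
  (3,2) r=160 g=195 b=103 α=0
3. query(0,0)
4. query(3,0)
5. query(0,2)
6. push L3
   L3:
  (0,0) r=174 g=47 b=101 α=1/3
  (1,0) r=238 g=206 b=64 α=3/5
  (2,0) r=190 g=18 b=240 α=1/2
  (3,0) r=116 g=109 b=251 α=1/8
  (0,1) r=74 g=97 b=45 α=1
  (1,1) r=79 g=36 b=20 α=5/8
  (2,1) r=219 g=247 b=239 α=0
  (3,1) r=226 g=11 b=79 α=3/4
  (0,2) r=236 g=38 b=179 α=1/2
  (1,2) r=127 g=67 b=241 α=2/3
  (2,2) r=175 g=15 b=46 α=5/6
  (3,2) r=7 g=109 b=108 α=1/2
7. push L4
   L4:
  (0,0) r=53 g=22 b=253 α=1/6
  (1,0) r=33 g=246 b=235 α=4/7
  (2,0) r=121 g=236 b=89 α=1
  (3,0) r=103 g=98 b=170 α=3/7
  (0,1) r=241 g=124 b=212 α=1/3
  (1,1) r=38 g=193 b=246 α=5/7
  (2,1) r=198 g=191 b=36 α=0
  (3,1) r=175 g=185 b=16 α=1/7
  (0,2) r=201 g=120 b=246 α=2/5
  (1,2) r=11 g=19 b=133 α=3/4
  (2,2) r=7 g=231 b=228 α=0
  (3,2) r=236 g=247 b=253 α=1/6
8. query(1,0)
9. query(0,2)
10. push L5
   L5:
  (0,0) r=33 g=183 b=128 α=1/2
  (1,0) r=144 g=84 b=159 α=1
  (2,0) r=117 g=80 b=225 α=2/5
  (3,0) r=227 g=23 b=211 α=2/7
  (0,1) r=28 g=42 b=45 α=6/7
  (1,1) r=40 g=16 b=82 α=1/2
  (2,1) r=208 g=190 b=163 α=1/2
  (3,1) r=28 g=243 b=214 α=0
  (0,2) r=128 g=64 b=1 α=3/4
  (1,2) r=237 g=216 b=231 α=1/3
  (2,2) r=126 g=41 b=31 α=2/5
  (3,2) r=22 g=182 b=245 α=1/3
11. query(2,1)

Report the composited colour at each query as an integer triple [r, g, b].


at x=0,y=0 over L1,L2:
+L1 (α=0) → [0, 0, 0]
+L2 (α=1/2) → [45, 29, 253/2]
rounded: [45, 29, 126]

at x=3,y=0 over L1,L2:
+L1 (α=4/5) → [464/5, 568/5, 556/5]
+L2 (α=4/7) → [3492/35, 4524/35, 4668/35]
rounded: [100, 129, 133]

query (0,2) [L1,L2] — begin 0,0,0
after L1 α=1: [58, 40, 170]
after L2 α=3/4: [341/2, 35/2, 737/4]
= [170, 18, 184]

query (1,0) [L1,L2,L3,L4] — begin 0,0,0
L1 α=4/5: [976/5, 776/5, 652/5]
L2 α=5/8: [4853/40, 2553/40, 1139/10]
L3 α=3/5: [19133/100, 14913/100, 2099/25]
L4 α=4/7: [70599/700, 143139/700, 29797/175]
→ [101, 204, 170]

at x=0,y=2 over L1,L2,L3,L4:
after L1 α=1: [58, 40, 170]
after L2 α=3/4: [341/2, 35/2, 737/4]
after L3 α=1/2: [813/4, 111/4, 1453/8]
after L4 α=2/5: [4047/20, 1293/20, 1659/8]
→ [202, 65, 207]

at x=2,y=1 over L1,L2,L3,L4,L5:
+L1 (α=3/5) → [84/5, 693/5, 36/5]
+L2 (α=4/5) → [4904/25, 3833/25, 376/25]
+L3 (α=0) → [4904/25, 3833/25, 376/25]
+L4 (α=0) → [4904/25, 3833/25, 376/25]
+L5 (α=1/2) → [5052/25, 8583/50, 4451/50]
→ [202, 172, 89]


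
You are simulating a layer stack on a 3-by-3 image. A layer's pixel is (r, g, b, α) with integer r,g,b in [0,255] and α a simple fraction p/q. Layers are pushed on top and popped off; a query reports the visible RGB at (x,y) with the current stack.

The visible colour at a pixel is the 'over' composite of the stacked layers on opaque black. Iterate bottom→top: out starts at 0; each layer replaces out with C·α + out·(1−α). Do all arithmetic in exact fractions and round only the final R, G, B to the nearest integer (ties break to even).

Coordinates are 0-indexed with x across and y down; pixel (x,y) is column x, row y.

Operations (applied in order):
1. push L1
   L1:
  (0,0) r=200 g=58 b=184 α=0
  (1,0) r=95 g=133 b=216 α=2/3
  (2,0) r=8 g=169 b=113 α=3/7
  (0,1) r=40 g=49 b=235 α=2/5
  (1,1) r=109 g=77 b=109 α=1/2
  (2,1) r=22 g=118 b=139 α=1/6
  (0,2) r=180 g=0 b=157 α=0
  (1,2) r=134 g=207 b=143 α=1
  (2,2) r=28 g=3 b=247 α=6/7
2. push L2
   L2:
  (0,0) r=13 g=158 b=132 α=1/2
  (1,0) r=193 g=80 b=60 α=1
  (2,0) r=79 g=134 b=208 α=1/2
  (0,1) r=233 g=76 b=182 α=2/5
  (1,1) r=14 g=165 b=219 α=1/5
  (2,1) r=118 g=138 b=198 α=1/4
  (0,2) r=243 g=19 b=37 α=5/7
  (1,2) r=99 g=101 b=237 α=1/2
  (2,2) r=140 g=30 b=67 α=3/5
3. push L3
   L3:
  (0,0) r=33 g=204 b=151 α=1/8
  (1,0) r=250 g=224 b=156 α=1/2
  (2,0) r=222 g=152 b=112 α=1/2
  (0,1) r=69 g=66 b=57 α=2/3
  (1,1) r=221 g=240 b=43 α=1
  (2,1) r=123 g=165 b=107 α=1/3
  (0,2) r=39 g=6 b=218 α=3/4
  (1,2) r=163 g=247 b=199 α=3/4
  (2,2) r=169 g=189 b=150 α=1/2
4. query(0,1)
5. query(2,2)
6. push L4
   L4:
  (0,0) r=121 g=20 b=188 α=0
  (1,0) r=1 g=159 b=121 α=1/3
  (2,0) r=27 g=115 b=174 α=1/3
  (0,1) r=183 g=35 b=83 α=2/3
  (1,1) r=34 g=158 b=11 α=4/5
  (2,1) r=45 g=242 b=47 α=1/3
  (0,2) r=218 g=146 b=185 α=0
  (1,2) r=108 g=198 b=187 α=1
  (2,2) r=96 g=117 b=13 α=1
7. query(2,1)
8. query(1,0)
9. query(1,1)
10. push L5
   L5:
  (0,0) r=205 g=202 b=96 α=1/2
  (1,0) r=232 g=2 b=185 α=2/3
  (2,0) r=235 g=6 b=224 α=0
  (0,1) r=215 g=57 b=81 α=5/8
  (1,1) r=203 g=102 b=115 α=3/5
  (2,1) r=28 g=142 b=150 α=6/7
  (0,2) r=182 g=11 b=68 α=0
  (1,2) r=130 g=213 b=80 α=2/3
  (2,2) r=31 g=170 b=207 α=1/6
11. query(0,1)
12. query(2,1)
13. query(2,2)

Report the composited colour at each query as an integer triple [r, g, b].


(0,1) stack=L1,L2,L3; from [0,0,0]:
L1 α=2/5: [16, 98/5, 94]
L2 α=2/5: [514/5, 1054/25, 646/5]
L3 α=2/3: [1204/15, 4354/75, 1216/15]
rounded: [80, 58, 81]

(2,2) stack=L1,L2,L3; from [0,0,0]:
L1 α=6/7: [24, 18/7, 1482/7]
L2 α=3/5: [468/5, 666/35, 4371/35]
L3 α=1/2: [1313/10, 7281/70, 9621/70]
= [131, 104, 137]

(2,1) stack=L1,L2,L3,L4; from [0,0,0]:
L1 α=1/6: [11/3, 59/3, 139/6]
L2 α=1/4: [129/4, 197/4, 535/8]
L3 α=1/3: [125/2, 527/6, 321/4]
L4 α=1/3: [170/3, 1253/9, 415/6]
rounded: [57, 139, 69]

at x=1,y=0 over L1,L2,L3,L4:
after L1 α=2/3: [190/3, 266/3, 144]
after L2 α=1: [193, 80, 60]
after L3 α=1/2: [443/2, 152, 108]
after L4 α=1/3: [148, 463/3, 337/3]
= [148, 154, 112]

query (1,1) [L1,L2,L3,L4] — begin 0,0,0
+L1 (α=1/2) → [109/2, 77/2, 109/2]
+L2 (α=1/5) → [232/5, 319/5, 437/5]
+L3 (α=1) → [221, 240, 43]
+L4 (α=4/5) → [357/5, 872/5, 87/5]
= [71, 174, 17]

query (0,1) [L1,L2,L3,L4,L5] — begin 0,0,0
+L1 (α=2/5) → [16, 98/5, 94]
+L2 (α=2/5) → [514/5, 1054/25, 646/5]
+L3 (α=2/3) → [1204/15, 4354/75, 1216/15]
+L4 (α=2/3) → [6694/45, 9604/225, 3706/45]
+L5 (α=5/8) → [22819/120, 30979/600, 9781/120]
→ [190, 52, 82]

query (2,1) [L1,L2,L3,L4,L5] — begin 0,0,0
L1 α=1/6: [11/3, 59/3, 139/6]
L2 α=1/4: [129/4, 197/4, 535/8]
L3 α=1/3: [125/2, 527/6, 321/4]
L4 α=1/3: [170/3, 1253/9, 415/6]
L5 α=6/7: [674/21, 8921/63, 5815/42]
→ [32, 142, 138]

query (2,2) [L1,L2,L3,L4,L5] — begin 0,0,0
after L1 α=6/7: [24, 18/7, 1482/7]
after L2 α=3/5: [468/5, 666/35, 4371/35]
after L3 α=1/2: [1313/10, 7281/70, 9621/70]
after L4 α=1: [96, 117, 13]
after L5 α=1/6: [511/6, 755/6, 136/3]
→ [85, 126, 45]


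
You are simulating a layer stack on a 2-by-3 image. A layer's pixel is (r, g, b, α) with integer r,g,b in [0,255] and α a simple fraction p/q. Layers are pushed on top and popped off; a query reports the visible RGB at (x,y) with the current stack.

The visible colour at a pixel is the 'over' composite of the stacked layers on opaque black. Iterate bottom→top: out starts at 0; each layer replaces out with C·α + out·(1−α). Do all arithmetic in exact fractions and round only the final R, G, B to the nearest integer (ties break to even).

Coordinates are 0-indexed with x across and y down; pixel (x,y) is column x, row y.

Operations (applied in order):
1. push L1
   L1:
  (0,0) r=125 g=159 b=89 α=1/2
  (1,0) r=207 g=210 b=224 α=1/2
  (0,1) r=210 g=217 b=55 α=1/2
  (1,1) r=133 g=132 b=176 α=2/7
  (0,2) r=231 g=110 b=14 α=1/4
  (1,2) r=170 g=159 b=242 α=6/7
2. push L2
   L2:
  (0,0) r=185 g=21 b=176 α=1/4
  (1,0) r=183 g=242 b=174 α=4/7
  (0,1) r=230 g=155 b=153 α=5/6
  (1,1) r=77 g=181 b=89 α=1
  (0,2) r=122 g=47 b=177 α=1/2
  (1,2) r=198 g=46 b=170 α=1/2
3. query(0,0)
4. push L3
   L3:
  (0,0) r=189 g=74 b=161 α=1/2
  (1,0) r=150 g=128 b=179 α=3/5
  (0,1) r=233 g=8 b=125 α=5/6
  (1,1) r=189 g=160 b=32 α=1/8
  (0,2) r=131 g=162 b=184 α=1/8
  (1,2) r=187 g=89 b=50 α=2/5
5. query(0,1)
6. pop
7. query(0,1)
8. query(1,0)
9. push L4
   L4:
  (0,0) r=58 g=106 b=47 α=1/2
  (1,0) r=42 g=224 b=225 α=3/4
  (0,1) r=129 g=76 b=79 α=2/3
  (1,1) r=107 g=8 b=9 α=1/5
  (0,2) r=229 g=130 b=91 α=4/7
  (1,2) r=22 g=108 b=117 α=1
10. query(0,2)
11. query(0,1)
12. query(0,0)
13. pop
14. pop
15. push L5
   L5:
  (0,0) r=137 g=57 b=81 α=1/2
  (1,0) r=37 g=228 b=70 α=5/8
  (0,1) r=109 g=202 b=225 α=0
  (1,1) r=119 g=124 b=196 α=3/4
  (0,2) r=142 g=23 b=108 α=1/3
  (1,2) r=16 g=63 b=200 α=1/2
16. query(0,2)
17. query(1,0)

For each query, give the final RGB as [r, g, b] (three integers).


query (0,0) [L1,L2] — begin 0,0,0
L1 α=1/2: [125/2, 159/2, 89/2]
L2 α=1/4: [745/8, 519/8, 619/8]
rounded: [93, 65, 77]

(0,1) stack=L1,L2,L3; from [0,0,0]:
+L1 (α=1/2) → [105, 217/2, 55/2]
+L2 (α=5/6) → [1255/6, 589/4, 1585/12]
+L3 (α=5/6) → [8245/36, 749/24, 9085/72]
= [229, 31, 126]

query (0,1) [L1,L2] — begin 0,0,0
L1 α=1/2: [105, 217/2, 55/2]
L2 α=5/6: [1255/6, 589/4, 1585/12]
→ [209, 147, 132]

query (1,0) [L1,L2] — begin 0,0,0
+L1 (α=1/2) → [207/2, 105, 112]
+L2 (α=4/7) → [2085/14, 1283/7, 1032/7]
→ [149, 183, 147]

query (0,2) [L1,L2,L4] — begin 0,0,0
after L1 α=1/4: [231/4, 55/2, 7/2]
after L2 α=1/2: [719/8, 149/4, 361/4]
after L4 α=4/7: [1355/8, 361/4, 2539/28]
rounded: [169, 90, 91]

query (0,1) [L1,L2,L4] — begin 0,0,0
after L1 α=1/2: [105, 217/2, 55/2]
after L2 α=5/6: [1255/6, 589/4, 1585/12]
after L4 α=2/3: [2803/18, 399/4, 3481/36]
→ [156, 100, 97]

(0,0) stack=L1,L2,L4; from [0,0,0]:
L1 α=1/2: [125/2, 159/2, 89/2]
L2 α=1/4: [745/8, 519/8, 619/8]
L4 α=1/2: [1209/16, 1367/16, 995/16]
= [76, 85, 62]

(0,2) stack=L1,L5; from [0,0,0]:
L1 α=1/4: [231/4, 55/2, 7/2]
L5 α=1/3: [515/6, 26, 115/3]
→ [86, 26, 38]

query (1,0) [L1,L5] — begin 0,0,0
L1 α=1/2: [207/2, 105, 112]
L5 α=5/8: [991/16, 1455/8, 343/4]
→ [62, 182, 86]


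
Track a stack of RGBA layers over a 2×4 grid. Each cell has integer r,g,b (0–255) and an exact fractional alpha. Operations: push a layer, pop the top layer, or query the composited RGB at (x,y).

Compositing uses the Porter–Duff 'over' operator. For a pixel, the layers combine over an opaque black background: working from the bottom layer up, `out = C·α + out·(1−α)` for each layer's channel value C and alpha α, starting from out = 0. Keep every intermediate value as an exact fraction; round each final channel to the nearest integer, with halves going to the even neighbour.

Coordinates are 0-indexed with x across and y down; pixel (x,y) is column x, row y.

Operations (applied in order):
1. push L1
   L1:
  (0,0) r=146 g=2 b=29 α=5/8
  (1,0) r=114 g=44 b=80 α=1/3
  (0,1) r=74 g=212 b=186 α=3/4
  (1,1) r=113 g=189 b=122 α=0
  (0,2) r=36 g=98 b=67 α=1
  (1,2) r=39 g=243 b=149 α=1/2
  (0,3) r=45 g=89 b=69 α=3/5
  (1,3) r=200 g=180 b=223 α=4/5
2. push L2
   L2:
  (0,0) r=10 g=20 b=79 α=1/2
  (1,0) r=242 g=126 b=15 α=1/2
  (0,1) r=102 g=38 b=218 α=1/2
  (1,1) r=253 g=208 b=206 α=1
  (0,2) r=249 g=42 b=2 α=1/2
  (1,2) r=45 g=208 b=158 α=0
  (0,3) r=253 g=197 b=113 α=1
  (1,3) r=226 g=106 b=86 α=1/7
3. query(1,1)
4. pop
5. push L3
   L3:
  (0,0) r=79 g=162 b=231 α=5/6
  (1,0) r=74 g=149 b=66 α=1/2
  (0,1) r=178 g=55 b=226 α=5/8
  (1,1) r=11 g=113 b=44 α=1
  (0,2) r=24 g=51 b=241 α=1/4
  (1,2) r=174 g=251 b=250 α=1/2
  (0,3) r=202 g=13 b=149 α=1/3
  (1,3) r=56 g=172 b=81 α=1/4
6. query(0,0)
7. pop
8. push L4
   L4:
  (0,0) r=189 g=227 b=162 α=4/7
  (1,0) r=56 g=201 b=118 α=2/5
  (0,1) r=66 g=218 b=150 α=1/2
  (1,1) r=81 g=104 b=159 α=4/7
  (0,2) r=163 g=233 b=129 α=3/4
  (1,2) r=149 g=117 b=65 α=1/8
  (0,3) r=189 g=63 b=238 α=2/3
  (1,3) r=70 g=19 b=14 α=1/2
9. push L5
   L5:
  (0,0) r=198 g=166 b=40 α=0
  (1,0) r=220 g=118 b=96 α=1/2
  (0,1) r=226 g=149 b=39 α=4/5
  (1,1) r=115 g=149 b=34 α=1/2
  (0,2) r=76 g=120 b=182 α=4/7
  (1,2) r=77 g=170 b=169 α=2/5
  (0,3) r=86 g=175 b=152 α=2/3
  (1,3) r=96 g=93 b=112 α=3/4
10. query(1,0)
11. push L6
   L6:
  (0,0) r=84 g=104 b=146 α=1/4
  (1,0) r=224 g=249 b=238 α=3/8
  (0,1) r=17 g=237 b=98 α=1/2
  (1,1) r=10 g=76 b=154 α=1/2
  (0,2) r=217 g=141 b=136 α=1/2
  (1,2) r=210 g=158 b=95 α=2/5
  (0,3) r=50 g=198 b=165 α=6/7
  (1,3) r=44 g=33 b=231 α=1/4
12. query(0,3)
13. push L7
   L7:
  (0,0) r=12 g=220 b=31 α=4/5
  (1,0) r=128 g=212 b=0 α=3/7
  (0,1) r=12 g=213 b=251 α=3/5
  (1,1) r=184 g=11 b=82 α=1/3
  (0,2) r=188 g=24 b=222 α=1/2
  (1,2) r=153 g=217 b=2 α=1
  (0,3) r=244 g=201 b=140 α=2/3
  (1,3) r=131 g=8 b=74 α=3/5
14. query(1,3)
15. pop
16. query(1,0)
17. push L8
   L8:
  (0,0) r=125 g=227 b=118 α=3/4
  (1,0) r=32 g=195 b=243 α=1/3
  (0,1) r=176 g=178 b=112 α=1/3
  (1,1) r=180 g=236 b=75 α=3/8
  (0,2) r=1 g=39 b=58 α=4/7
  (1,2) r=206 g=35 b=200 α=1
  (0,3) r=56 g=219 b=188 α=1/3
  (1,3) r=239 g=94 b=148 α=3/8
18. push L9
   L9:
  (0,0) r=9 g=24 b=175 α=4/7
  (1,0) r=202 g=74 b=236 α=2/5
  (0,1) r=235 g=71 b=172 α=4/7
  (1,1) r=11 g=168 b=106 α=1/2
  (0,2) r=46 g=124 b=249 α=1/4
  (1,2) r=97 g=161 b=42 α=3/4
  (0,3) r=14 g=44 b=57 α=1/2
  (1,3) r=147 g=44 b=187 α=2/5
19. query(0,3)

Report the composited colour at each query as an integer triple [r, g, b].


query (1,1) [L1,L2] — begin 0,0,0
+L1 (α=0) → [0, 0, 0]
+L2 (α=1) → [253, 208, 206]
= [253, 208, 206]

at x=0,y=0 over L1,L3:
+L1 (α=5/8) → [365/4, 5/4, 145/8]
+L3 (α=5/6) → [1945/24, 3245/24, 9385/48]
→ [81, 135, 196]

(1,0) stack=L1,L4,L5; from [0,0,0]:
+L1 (α=1/3) → [38, 44/3, 80/3]
+L4 (α=2/5) → [226/5, 446/5, 316/5]
+L5 (α=1/2) → [663/5, 518/5, 398/5]
rounded: [133, 104, 80]

query (0,3) [L1,L4,L5,L6] — begin 0,0,0
L1 α=3/5: [27, 267/5, 207/5]
L4 α=2/3: [135, 299/5, 2587/15]
L5 α=2/3: [307/3, 683/5, 7147/45]
L6 α=6/7: [1207/21, 6623/35, 51697/315]
rounded: [57, 189, 164]

query (1,3) [L1,L4,L5,L6,L7] — begin 0,0,0
after L1 α=4/5: [160, 144, 892/5]
after L4 α=1/2: [115, 163/2, 481/5]
after L5 α=3/4: [403/4, 721/8, 2161/20]
after L6 α=1/4: [1385/16, 2427/32, 11103/80]
after L7 α=3/5: [4529/40, 2811/80, 19983/200]
rounded: [113, 35, 100]

(1,0) stack=L1,L4,L5,L6; from [0,0,0]:
+L1 (α=1/3) → [38, 44/3, 80/3]
+L4 (α=2/5) → [226/5, 446/5, 316/5]
+L5 (α=1/2) → [663/5, 518/5, 398/5]
+L6 (α=3/8) → [1335/8, 1265/8, 139]
→ [167, 158, 139]

query (0,3) [L1,L4,L5,L6,L8,L9] — begin 0,0,0
+L1 (α=3/5) → [27, 267/5, 207/5]
+L4 (α=2/3) → [135, 299/5, 2587/15]
+L5 (α=2/3) → [307/3, 683/5, 7147/45]
+L6 (α=6/7) → [1207/21, 6623/35, 51697/315]
+L8 (α=1/3) → [3590/63, 20911/105, 162614/945]
+L9 (α=1/2) → [2236/63, 25531/210, 216479/1890]
= [35, 122, 115]


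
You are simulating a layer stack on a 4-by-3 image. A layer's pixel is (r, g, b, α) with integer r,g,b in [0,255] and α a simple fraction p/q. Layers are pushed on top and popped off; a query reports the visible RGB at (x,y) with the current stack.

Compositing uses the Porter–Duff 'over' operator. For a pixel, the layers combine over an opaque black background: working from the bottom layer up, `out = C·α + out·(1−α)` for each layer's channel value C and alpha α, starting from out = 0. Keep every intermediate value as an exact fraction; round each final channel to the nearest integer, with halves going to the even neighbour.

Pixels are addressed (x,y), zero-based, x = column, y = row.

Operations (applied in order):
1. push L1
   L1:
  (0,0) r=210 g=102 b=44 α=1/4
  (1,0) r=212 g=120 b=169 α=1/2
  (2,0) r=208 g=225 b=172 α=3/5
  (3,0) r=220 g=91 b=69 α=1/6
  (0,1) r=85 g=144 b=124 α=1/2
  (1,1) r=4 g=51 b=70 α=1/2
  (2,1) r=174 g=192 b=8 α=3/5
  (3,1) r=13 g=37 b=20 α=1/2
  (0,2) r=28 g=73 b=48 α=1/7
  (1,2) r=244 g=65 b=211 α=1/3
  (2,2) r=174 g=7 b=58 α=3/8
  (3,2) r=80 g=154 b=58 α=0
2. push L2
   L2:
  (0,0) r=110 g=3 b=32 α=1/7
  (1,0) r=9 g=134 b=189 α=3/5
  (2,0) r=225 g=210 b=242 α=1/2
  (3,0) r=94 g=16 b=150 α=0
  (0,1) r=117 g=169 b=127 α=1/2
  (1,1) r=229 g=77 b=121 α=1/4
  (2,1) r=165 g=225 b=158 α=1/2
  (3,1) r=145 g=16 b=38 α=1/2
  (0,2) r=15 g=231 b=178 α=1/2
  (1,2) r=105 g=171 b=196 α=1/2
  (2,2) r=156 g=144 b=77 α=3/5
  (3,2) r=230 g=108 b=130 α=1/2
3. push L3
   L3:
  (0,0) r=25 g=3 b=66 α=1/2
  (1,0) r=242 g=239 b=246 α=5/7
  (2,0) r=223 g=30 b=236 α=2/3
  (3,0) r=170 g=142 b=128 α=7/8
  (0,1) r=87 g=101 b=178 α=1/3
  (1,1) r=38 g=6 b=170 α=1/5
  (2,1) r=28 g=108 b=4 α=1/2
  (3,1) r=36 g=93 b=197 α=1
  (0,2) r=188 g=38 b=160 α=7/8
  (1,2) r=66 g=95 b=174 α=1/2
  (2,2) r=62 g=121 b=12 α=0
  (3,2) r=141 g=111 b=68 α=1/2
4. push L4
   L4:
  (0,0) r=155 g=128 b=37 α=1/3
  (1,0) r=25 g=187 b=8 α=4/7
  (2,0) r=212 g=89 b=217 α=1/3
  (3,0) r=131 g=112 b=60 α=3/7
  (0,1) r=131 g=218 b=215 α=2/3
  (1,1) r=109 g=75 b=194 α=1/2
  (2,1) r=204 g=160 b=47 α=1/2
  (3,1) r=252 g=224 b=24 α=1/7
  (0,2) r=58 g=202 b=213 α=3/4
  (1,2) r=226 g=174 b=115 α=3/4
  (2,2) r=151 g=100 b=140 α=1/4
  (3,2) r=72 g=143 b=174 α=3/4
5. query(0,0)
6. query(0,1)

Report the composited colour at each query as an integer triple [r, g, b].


(0,0) stack=L1,L2,L3,L4; from [0,0,0]:
L1 α=1/4: [105/2, 51/2, 11]
L2 α=1/7: [425/7, 156/7, 14]
L3 α=1/2: [300/7, 177/14, 40]
L4 α=1/3: [1685/21, 1073/21, 39]
→ [80, 51, 39]

at x=0,y=1 over L1,L2,L3,L4:
after L1 α=1/2: [85/2, 72, 62]
after L2 α=1/2: [319/4, 241/2, 189/2]
after L3 α=1/3: [493/6, 114, 367/3]
after L4 α=2/3: [2065/18, 550/3, 1657/9]
→ [115, 183, 184]
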